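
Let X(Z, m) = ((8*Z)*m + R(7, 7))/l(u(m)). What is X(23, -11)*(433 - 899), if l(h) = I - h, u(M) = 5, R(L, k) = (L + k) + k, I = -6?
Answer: -933398/11 ≈ -84854.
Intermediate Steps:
R(L, k) = L + 2*k
l(h) = -6 - h
X(Z, m) = -21/11 - 8*Z*m/11 (X(Z, m) = ((8*Z)*m + (7 + 2*7))/(-6 - 1*5) = (8*Z*m + (7 + 14))/(-6 - 5) = (8*Z*m + 21)/(-11) = (21 + 8*Z*m)*(-1/11) = -21/11 - 8*Z*m/11)
X(23, -11)*(433 - 899) = (-21/11 - 8/11*23*(-11))*(433 - 899) = (-21/11 + 184)*(-466) = (2003/11)*(-466) = -933398/11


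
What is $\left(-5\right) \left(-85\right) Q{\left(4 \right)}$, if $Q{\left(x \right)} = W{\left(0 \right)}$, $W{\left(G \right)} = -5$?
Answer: $-2125$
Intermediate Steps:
$Q{\left(x \right)} = -5$
$\left(-5\right) \left(-85\right) Q{\left(4 \right)} = \left(-5\right) \left(-85\right) \left(-5\right) = 425 \left(-5\right) = -2125$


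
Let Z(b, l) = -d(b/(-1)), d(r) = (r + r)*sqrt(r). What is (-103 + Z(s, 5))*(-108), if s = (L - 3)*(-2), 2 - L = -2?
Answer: 11124 + 432*sqrt(2) ≈ 11735.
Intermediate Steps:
L = 4 (L = 2 - 1*(-2) = 2 + 2 = 4)
d(r) = 2*r**(3/2) (d(r) = (2*r)*sqrt(r) = 2*r**(3/2))
s = -2 (s = (4 - 3)*(-2) = 1*(-2) = -2)
Z(b, l) = -2*(-b)**(3/2) (Z(b, l) = -2*(b/(-1))**(3/2) = -2*(b*(-1))**(3/2) = -2*(-b)**(3/2))
(-103 + Z(s, 5))*(-108) = (-103 - 2*2**(3/2))*(-108) = (-103 - 4*sqrt(2))*(-108) = 11124 + 432*sqrt(2)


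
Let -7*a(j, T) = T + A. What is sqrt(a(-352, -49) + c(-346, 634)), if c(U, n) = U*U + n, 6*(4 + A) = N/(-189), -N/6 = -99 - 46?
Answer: 2*sqrt(119424909)/63 ≈ 346.93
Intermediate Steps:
N = 870 (N = -6*(-99 - 46) = -6*(-145) = 870)
A = -901/189 (A = -4 + (870/(-189))/6 = -4 + (870*(-1/189))/6 = -4 + (1/6)*(-290/63) = -4 - 145/189 = -901/189 ≈ -4.7672)
a(j, T) = 901/1323 - T/7 (a(j, T) = -(T - 901/189)/7 = -(-901/189 + T)/7 = 901/1323 - T/7)
c(U, n) = n + U**2 (c(U, n) = U**2 + n = n + U**2)
sqrt(a(-352, -49) + c(-346, 634)) = sqrt((901/1323 - 1/7*(-49)) + (634 + (-346)**2)) = sqrt((901/1323 + 7) + (634 + 119716)) = sqrt(10162/1323 + 120350) = sqrt(159233212/1323) = 2*sqrt(119424909)/63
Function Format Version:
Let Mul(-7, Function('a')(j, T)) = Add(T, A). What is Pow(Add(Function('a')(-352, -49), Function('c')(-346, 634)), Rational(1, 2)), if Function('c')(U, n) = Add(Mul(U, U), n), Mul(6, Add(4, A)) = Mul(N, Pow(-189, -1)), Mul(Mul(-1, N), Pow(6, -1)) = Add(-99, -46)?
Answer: Mul(Rational(2, 63), Pow(119424909, Rational(1, 2))) ≈ 346.93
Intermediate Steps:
N = 870 (N = Mul(-6, Add(-99, -46)) = Mul(-6, -145) = 870)
A = Rational(-901, 189) (A = Add(-4, Mul(Rational(1, 6), Mul(870, Pow(-189, -1)))) = Add(-4, Mul(Rational(1, 6), Mul(870, Rational(-1, 189)))) = Add(-4, Mul(Rational(1, 6), Rational(-290, 63))) = Add(-4, Rational(-145, 189)) = Rational(-901, 189) ≈ -4.7672)
Function('a')(j, T) = Add(Rational(901, 1323), Mul(Rational(-1, 7), T)) (Function('a')(j, T) = Mul(Rational(-1, 7), Add(T, Rational(-901, 189))) = Mul(Rational(-1, 7), Add(Rational(-901, 189), T)) = Add(Rational(901, 1323), Mul(Rational(-1, 7), T)))
Function('c')(U, n) = Add(n, Pow(U, 2)) (Function('c')(U, n) = Add(Pow(U, 2), n) = Add(n, Pow(U, 2)))
Pow(Add(Function('a')(-352, -49), Function('c')(-346, 634)), Rational(1, 2)) = Pow(Add(Add(Rational(901, 1323), Mul(Rational(-1, 7), -49)), Add(634, Pow(-346, 2))), Rational(1, 2)) = Pow(Add(Add(Rational(901, 1323), 7), Add(634, 119716)), Rational(1, 2)) = Pow(Add(Rational(10162, 1323), 120350), Rational(1, 2)) = Pow(Rational(159233212, 1323), Rational(1, 2)) = Mul(Rational(2, 63), Pow(119424909, Rational(1, 2)))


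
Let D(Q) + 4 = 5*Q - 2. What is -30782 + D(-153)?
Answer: -31553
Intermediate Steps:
D(Q) = -6 + 5*Q (D(Q) = -4 + (5*Q - 2) = -4 + (-2 + 5*Q) = -6 + 5*Q)
-30782 + D(-153) = -30782 + (-6 + 5*(-153)) = -30782 + (-6 - 765) = -30782 - 771 = -31553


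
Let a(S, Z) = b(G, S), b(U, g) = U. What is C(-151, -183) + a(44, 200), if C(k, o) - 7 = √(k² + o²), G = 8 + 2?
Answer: 17 + √56290 ≈ 254.26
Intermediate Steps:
G = 10
C(k, o) = 7 + √(k² + o²)
a(S, Z) = 10
C(-151, -183) + a(44, 200) = (7 + √((-151)² + (-183)²)) + 10 = (7 + √(22801 + 33489)) + 10 = (7 + √56290) + 10 = 17 + √56290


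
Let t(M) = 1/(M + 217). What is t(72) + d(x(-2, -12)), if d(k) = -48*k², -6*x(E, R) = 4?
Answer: -18493/867 ≈ -21.330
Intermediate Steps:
x(E, R) = -⅔ (x(E, R) = -⅙*4 = -⅔)
t(M) = 1/(217 + M)
t(72) + d(x(-2, -12)) = 1/(217 + 72) - 48*(-⅔)² = 1/289 - 48*4/9 = 1/289 - 64/3 = -18493/867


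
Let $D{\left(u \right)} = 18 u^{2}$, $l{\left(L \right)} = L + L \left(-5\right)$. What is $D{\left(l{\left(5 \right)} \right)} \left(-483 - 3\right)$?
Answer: $-3499200$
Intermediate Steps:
$l{\left(L \right)} = - 4 L$ ($l{\left(L \right)} = L - 5 L = - 4 L$)
$D{\left(l{\left(5 \right)} \right)} \left(-483 - 3\right) = 18 \left(\left(-4\right) 5\right)^{2} \left(-483 - 3\right) = 18 \left(-20\right)^{2} \left(-486\right) = 18 \cdot 400 \left(-486\right) = 7200 \left(-486\right) = -3499200$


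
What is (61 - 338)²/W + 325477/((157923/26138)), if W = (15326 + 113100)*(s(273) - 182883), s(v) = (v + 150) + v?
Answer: 22116708255277772105/410556768825114 ≈ 53870.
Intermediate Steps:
s(v) = 150 + 2*v (s(v) = (150 + v) + v = 150 + 2*v)
W = -23397547662 (W = (15326 + 113100)*((150 + 2*273) - 182883) = 128426*((150 + 546) - 182883) = 128426*(696 - 182883) = 128426*(-182187) = -23397547662)
(61 - 338)²/W + 325477/((157923/26138)) = (61 - 338)²/(-23397547662) + 325477/((157923/26138)) = (-277)²*(-1/23397547662) + 325477/((157923*(1/26138))) = 76729*(-1/23397547662) + 325477/(157923/26138) = -76729/23397547662 + 325477*(26138/157923) = -76729/23397547662 + 8507317826/157923 = 22116708255277772105/410556768825114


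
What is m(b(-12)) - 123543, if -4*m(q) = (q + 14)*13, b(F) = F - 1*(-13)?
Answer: -494367/4 ≈ -1.2359e+5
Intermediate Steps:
b(F) = 13 + F (b(F) = F + 13 = 13 + F)
m(q) = -91/2 - 13*q/4 (m(q) = -(q + 14)*13/4 = -(14 + q)*13/4 = -(182 + 13*q)/4 = -91/2 - 13*q/4)
m(b(-12)) - 123543 = (-91/2 - 13*(13 - 12)/4) - 123543 = (-91/2 - 13/4*1) - 123543 = (-91/2 - 13/4) - 123543 = -195/4 - 123543 = -494367/4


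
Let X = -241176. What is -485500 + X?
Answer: -726676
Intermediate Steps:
-485500 + X = -485500 - 241176 = -726676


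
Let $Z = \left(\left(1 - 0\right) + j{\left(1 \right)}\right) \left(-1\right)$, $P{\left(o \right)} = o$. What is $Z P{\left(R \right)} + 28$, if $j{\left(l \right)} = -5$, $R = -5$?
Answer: $8$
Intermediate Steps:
$Z = 4$ ($Z = \left(\left(1 - 0\right) - 5\right) \left(-1\right) = \left(\left(1 + 0\right) - 5\right) \left(-1\right) = \left(1 - 5\right) \left(-1\right) = \left(-4\right) \left(-1\right) = 4$)
$Z P{\left(R \right)} + 28 = 4 \left(-5\right) + 28 = -20 + 28 = 8$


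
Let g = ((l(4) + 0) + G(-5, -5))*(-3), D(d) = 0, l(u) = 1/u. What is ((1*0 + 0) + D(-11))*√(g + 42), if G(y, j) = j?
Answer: 0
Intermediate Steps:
g = 57/4 (g = ((1/4 + 0) - 5)*(-3) = ((¼ + 0) - 5)*(-3) = (¼ - 5)*(-3) = -19/4*(-3) = 57/4 ≈ 14.250)
((1*0 + 0) + D(-11))*√(g + 42) = ((1*0 + 0) + 0)*√(57/4 + 42) = ((0 + 0) + 0)*√(225/4) = (0 + 0)*(15/2) = 0*(15/2) = 0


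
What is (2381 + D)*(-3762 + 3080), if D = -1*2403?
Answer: 15004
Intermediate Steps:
D = -2403
(2381 + D)*(-3762 + 3080) = (2381 - 2403)*(-3762 + 3080) = -22*(-682) = 15004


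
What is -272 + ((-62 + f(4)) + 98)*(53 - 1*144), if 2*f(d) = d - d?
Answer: -3548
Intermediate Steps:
f(d) = 0 (f(d) = (d - d)/2 = (1/2)*0 = 0)
-272 + ((-62 + f(4)) + 98)*(53 - 1*144) = -272 + ((-62 + 0) + 98)*(53 - 1*144) = -272 + (-62 + 98)*(53 - 144) = -272 + 36*(-91) = -272 - 3276 = -3548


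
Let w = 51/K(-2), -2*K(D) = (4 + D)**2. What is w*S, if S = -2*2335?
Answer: 119085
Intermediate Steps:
K(D) = -(4 + D)**2/2
w = -51/2 (w = 51/((-(4 - 2)**2/2)) = 51/((-1/2*2**2)) = 51/((-1/2*4)) = 51/(-2) = 51*(-1/2) = -51/2 ≈ -25.500)
S = -4670
w*S = -51/2*(-4670) = 119085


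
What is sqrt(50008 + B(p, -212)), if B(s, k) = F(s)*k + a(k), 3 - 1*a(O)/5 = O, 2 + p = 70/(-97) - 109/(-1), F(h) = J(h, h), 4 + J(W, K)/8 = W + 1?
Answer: I*sqrt(1167441269)/97 ≈ 352.25*I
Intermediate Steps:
J(W, K) = -24 + 8*W (J(W, K) = -32 + 8*(W + 1) = -32 + 8*(1 + W) = -32 + (8 + 8*W) = -24 + 8*W)
F(h) = -24 + 8*h
p = 10309/97 (p = -2 + (70/(-97) - 109/(-1)) = -2 + (70*(-1/97) - 109*(-1)) = -2 + (-70/97 + 109) = -2 + 10503/97 = 10309/97 ≈ 106.28)
a(O) = 15 - 5*O
B(s, k) = 15 - 5*k + k*(-24 + 8*s) (B(s, k) = (-24 + 8*s)*k + (15 - 5*k) = k*(-24 + 8*s) + (15 - 5*k) = 15 - 5*k + k*(-24 + 8*s))
sqrt(50008 + B(p, -212)) = sqrt(50008 + (15 - 29*(-212) + 8*(-212)*(10309/97))) = sqrt(50008 + (15 + 6148 - 17484064/97)) = sqrt(50008 - 16886253/97) = sqrt(-12035477/97) = I*sqrt(1167441269)/97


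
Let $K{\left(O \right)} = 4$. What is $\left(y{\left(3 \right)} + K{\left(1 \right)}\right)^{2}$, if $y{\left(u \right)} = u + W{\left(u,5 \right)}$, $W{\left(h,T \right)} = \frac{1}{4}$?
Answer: $\frac{841}{16} \approx 52.563$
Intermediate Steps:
$W{\left(h,T \right)} = \frac{1}{4}$
$y{\left(u \right)} = \frac{1}{4} + u$ ($y{\left(u \right)} = u + \frac{1}{4} = \frac{1}{4} + u$)
$\left(y{\left(3 \right)} + K{\left(1 \right)}\right)^{2} = \left(\left(\frac{1}{4} + 3\right) + 4\right)^{2} = \left(\frac{13}{4} + 4\right)^{2} = \left(\frac{29}{4}\right)^{2} = \frac{841}{16}$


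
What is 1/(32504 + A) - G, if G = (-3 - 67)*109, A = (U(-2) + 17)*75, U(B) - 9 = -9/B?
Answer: 530918292/69583 ≈ 7630.0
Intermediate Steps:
U(B) = 9 - 9/B
A = 4575/2 (A = ((9 - 9/(-2)) + 17)*75 = ((9 - 9*(-½)) + 17)*75 = ((9 + 9/2) + 17)*75 = (27/2 + 17)*75 = (61/2)*75 = 4575/2 ≈ 2287.5)
G = -7630 (G = -70*109 = -7630)
1/(32504 + A) - G = 1/(32504 + 4575/2) - 1*(-7630) = 1/(69583/2) + 7630 = 2/69583 + 7630 = 530918292/69583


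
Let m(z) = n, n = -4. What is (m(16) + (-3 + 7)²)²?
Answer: 144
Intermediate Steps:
m(z) = -4
(m(16) + (-3 + 7)²)² = (-4 + (-3 + 7)²)² = (-4 + 4²)² = (-4 + 16)² = 12² = 144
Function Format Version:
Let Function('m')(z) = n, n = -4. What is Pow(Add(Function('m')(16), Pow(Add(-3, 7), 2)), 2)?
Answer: 144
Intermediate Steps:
Function('m')(z) = -4
Pow(Add(Function('m')(16), Pow(Add(-3, 7), 2)), 2) = Pow(Add(-4, Pow(Add(-3, 7), 2)), 2) = Pow(Add(-4, Pow(4, 2)), 2) = Pow(Add(-4, 16), 2) = Pow(12, 2) = 144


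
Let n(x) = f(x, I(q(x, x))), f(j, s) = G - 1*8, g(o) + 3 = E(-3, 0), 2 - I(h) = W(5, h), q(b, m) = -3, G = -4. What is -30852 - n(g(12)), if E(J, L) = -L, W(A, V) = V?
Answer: -30840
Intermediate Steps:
I(h) = 2 - h
g(o) = -3 (g(o) = -3 - 1*0 = -3 + 0 = -3)
f(j, s) = -12 (f(j, s) = -4 - 1*8 = -4 - 8 = -12)
n(x) = -12
-30852 - n(g(12)) = -30852 - 1*(-12) = -30852 + 12 = -30840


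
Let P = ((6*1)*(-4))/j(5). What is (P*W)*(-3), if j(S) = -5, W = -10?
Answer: 144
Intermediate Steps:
P = 24/5 (P = ((6*1)*(-4))/(-5) = (6*(-4))*(-⅕) = -24*(-⅕) = 24/5 ≈ 4.8000)
(P*W)*(-3) = ((24/5)*(-10))*(-3) = -48*(-3) = 144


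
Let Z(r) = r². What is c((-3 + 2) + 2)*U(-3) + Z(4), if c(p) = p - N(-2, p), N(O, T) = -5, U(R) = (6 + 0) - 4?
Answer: 28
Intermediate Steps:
U(R) = 2 (U(R) = 6 - 4 = 2)
c(p) = 5 + p (c(p) = p - 1*(-5) = p + 5 = 5 + p)
c((-3 + 2) + 2)*U(-3) + Z(4) = (5 + ((-3 + 2) + 2))*2 + 4² = (5 + (-1 + 2))*2 + 16 = (5 + 1)*2 + 16 = 6*2 + 16 = 12 + 16 = 28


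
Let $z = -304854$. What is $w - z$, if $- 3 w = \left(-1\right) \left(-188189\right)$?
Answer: $\frac{726373}{3} \approx 2.4212 \cdot 10^{5}$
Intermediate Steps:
$w = - \frac{188189}{3}$ ($w = - \frac{\left(-1\right) \left(-188189\right)}{3} = \left(- \frac{1}{3}\right) 188189 = - \frac{188189}{3} \approx -62730.0$)
$w - z = - \frac{188189}{3} - -304854 = - \frac{188189}{3} + 304854 = \frac{726373}{3}$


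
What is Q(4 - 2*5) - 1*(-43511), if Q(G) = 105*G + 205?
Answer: 43086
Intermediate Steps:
Q(G) = 205 + 105*G
Q(4 - 2*5) - 1*(-43511) = (205 + 105*(4 - 2*5)) - 1*(-43511) = (205 + 105*(4 - 10)) + 43511 = (205 + 105*(-6)) + 43511 = (205 - 630) + 43511 = -425 + 43511 = 43086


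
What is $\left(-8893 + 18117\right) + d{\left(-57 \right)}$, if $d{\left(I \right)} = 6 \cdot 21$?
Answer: $9350$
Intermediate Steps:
$d{\left(I \right)} = 126$
$\left(-8893 + 18117\right) + d{\left(-57 \right)} = \left(-8893 + 18117\right) + 126 = 9224 + 126 = 9350$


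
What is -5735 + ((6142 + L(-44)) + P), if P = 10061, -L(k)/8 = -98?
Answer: 11252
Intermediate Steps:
L(k) = 784 (L(k) = -8*(-98) = 784)
-5735 + ((6142 + L(-44)) + P) = -5735 + ((6142 + 784) + 10061) = -5735 + (6926 + 10061) = -5735 + 16987 = 11252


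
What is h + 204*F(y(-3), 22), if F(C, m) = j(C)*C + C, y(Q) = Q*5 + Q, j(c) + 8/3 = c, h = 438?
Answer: 72654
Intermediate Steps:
j(c) = -8/3 + c
y(Q) = 6*Q (y(Q) = 5*Q + Q = 6*Q)
F(C, m) = C + C*(-8/3 + C) (F(C, m) = (-8/3 + C)*C + C = C*(-8/3 + C) + C = C + C*(-8/3 + C))
h + 204*F(y(-3), 22) = 438 + 204*((6*(-3))*(-5 + 3*(6*(-3)))/3) = 438 + 204*((1/3)*(-18)*(-5 + 3*(-18))) = 438 + 204*((1/3)*(-18)*(-5 - 54)) = 438 + 204*((1/3)*(-18)*(-59)) = 438 + 204*354 = 438 + 72216 = 72654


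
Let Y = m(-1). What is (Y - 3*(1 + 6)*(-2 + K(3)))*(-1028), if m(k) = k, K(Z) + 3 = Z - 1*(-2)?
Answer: 1028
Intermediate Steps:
K(Z) = -1 + Z (K(Z) = -3 + (Z - 1*(-2)) = -3 + (Z + 2) = -3 + (2 + Z) = -1 + Z)
Y = -1
(Y - 3*(1 + 6)*(-2 + K(3)))*(-1028) = (-1 - 3*(1 + 6)*(-2 + (-1 + 3)))*(-1028) = (-1 - 21*(-2 + 2))*(-1028) = (-1 - 21*0)*(-1028) = (-1 - 3*0)*(-1028) = (-1 + 0)*(-1028) = -1*(-1028) = 1028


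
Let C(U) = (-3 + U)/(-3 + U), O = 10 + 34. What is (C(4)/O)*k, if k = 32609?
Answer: 32609/44 ≈ 741.11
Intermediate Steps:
O = 44
C(U) = 1
(C(4)/O)*k = (1/44)*32609 = 32609/44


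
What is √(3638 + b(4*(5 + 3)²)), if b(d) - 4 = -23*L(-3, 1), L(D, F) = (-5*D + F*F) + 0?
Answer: √3274 ≈ 57.219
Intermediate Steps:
L(D, F) = F² - 5*D (L(D, F) = (-5*D + F²) + 0 = (F² - 5*D) + 0 = F² - 5*D)
b(d) = -364 (b(d) = 4 - 23*(1² - 5*(-3)) = 4 - 23*(1 + 15) = 4 - 23*16 = 4 - 368 = -364)
√(3638 + b(4*(5 + 3)²)) = √(3638 - 364) = √3274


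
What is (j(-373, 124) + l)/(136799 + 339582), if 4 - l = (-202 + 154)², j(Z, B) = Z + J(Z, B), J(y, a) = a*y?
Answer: -48925/476381 ≈ -0.10270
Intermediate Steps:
j(Z, B) = Z + B*Z
l = -2300 (l = 4 - (-202 + 154)² = 4 - 1*(-48)² = 4 - 1*2304 = 4 - 2304 = -2300)
(j(-373, 124) + l)/(136799 + 339582) = (-373*(1 + 124) - 2300)/(136799 + 339582) = (-373*125 - 2300)/476381 = (-46625 - 2300)*(1/476381) = -48925*1/476381 = -48925/476381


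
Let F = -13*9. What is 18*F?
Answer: -2106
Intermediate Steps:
F = -117
18*F = 18*(-117) = -2106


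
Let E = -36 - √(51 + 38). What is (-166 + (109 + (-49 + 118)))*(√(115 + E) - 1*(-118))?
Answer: 1416 + 12*√(79 - √89) ≈ 1516.1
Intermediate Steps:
E = -36 - √89 ≈ -45.434
(-166 + (109 + (-49 + 118)))*(√(115 + E) - 1*(-118)) = (-166 + (109 + (-49 + 118)))*(√(115 + (-36 - √89)) - 1*(-118)) = (-166 + (109 + 69))*(√(79 - √89) + 118) = (-166 + 178)*(118 + √(79 - √89)) = 12*(118 + √(79 - √89)) = 1416 + 12*√(79 - √89)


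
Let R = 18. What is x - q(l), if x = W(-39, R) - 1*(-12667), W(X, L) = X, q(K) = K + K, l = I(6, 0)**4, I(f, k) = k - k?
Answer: 12628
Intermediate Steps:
I(f, k) = 0
l = 0 (l = 0**4 = 0)
q(K) = 2*K
x = 12628 (x = -39 - 1*(-12667) = -39 + 12667 = 12628)
x - q(l) = 12628 - 2*0 = 12628 - 1*0 = 12628 + 0 = 12628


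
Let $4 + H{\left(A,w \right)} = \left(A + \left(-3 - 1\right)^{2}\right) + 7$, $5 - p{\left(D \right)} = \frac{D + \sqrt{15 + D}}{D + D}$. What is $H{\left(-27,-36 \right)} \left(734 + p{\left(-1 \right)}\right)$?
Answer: $-5908 - 4 \sqrt{14} \approx -5923.0$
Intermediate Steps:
$p{\left(D \right)} = 5 - \frac{D + \sqrt{15 + D}}{2 D}$ ($p{\left(D \right)} = 5 - \frac{D + \sqrt{15 + D}}{D + D} = 5 - \frac{D + \sqrt{15 + D}}{2 D}$)
$H{\left(A,w \right)} = 19 + A$ ($H{\left(A,w \right)} = -4 + \left(\left(A + \left(-3 - 1\right)^{2}\right) + 7\right) = -4 + \left(\left(A + \left(-4\right)^{2}\right) + 7\right) = -4 + \left(\left(A + 16\right) + 7\right) = -4 + \left(\left(16 + A\right) + 7\right) = -4 + \left(23 + A\right) = 19 + A$)
$H{\left(-27,-36 \right)} \left(734 + p{\left(-1 \right)}\right) = \left(19 - 27\right) \left(734 + \frac{- \sqrt{15 - 1} + 9 \left(-1\right)}{2 \left(-1\right)}\right) = - 8 \left(734 + \frac{1}{2} \left(-1\right) \left(- \sqrt{14} - 9\right)\right) = - 8 \left(734 + \frac{1}{2} \left(-1\right) \left(-9 - \sqrt{14}\right)\right) = - 8 \left(734 + \left(\frac{9}{2} + \frac{\sqrt{14}}{2}\right)\right) = - 8 \left(\frac{1477}{2} + \frac{\sqrt{14}}{2}\right) = -5908 - 4 \sqrt{14}$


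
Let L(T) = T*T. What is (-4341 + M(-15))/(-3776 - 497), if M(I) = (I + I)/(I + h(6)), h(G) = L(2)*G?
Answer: 13033/12819 ≈ 1.0167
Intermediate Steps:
L(T) = T²
h(G) = 4*G (h(G) = 2²*G = 4*G)
M(I) = 2*I/(24 + I) (M(I) = (I + I)/(I + 4*6) = (2*I)/(I + 24) = (2*I)/(24 + I) = 2*I/(24 + I))
(-4341 + M(-15))/(-3776 - 497) = (-4341 + 2*(-15)/(24 - 15))/(-3776 - 497) = (-4341 + 2*(-15)/9)/(-4273) = (-4341 + 2*(-15)*(⅑))*(-1/4273) = (-4341 - 10/3)*(-1/4273) = -13033/3*(-1/4273) = 13033/12819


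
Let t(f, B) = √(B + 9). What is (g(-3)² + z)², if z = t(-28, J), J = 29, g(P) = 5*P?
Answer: (225 + √38)² ≈ 53437.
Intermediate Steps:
t(f, B) = √(9 + B)
z = √38 (z = √(9 + 29) = √38 ≈ 6.1644)
(g(-3)² + z)² = ((5*(-3))² + √38)² = ((-15)² + √38)² = (225 + √38)²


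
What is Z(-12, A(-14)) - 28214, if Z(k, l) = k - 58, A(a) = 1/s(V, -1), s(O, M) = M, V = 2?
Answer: -28284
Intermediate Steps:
A(a) = -1 (A(a) = 1/(-1) = -1)
Z(k, l) = -58 + k
Z(-12, A(-14)) - 28214 = (-58 - 12) - 28214 = -70 - 28214 = -28284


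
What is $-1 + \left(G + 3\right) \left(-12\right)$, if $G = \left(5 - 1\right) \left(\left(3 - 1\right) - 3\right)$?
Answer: $11$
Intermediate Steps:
$G = -4$ ($G = 4 \left(2 - 3\right) = 4 \left(-1\right) = -4$)
$-1 + \left(G + 3\right) \left(-12\right) = -1 + \left(-4 + 3\right) \left(-12\right) = -1 - -12 = -1 + 12 = 11$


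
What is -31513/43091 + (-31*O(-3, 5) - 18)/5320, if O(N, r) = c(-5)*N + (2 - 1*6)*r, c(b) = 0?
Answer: -10122027/16374580 ≈ -0.61815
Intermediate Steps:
O(N, r) = -4*r (O(N, r) = 0*N + (2 - 1*6)*r = 0 + (2 - 6)*r = 0 - 4*r = -4*r)
-31513/43091 + (-31*O(-3, 5) - 18)/5320 = -31513/43091 + (-(-124)*5 - 18)/5320 = -31513*1/43091 + (-31*(-20) - 18)*(1/5320) = -31513/43091 + (620 - 18)*(1/5320) = -31513/43091 + 602*(1/5320) = -31513/43091 + 43/380 = -10122027/16374580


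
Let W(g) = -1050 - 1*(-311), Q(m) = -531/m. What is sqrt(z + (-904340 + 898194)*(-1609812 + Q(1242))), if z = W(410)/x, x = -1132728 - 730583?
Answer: 2*sqrt(40886197058237838739877181)/128568459 ≈ 99468.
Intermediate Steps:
W(g) = -739 (W(g) = -1050 + 311 = -739)
x = -1863311
z = 739/1863311 (z = -739/(-1863311) = -739*(-1/1863311) = 739/1863311 ≈ 0.00039661)
sqrt(z + (-904340 + 898194)*(-1609812 + Q(1242))) = sqrt(739/1863311 + (-904340 + 898194)*(-1609812 - 531/1242)) = sqrt(739/1863311 - 6146*(-1609812 - 531*1/1242)) = sqrt(739/1863311 - 6146*(-1609812 - 59/138)) = sqrt(739/1863311 - 6146*(-222154115/138)) = sqrt(739/1863311 + 682679595395/69) = sqrt(1272044399575103836/128568459) = 2*sqrt(40886197058237838739877181)/128568459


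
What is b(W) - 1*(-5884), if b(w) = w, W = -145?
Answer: 5739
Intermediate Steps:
b(W) - 1*(-5884) = -145 - 1*(-5884) = -145 + 5884 = 5739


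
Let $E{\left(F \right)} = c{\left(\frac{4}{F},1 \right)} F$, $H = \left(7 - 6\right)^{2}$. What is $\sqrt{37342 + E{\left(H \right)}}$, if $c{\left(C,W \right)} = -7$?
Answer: $\sqrt{37335} \approx 193.22$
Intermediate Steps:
$H = 1$ ($H = 1^{2} = 1$)
$E{\left(F \right)} = - 7 F$
$\sqrt{37342 + E{\left(H \right)}} = \sqrt{37342 - 7} = \sqrt{37335}$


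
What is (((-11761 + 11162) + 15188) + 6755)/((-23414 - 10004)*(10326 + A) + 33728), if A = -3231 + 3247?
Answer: -5336/86393807 ≈ -6.1764e-5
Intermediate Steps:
A = 16
(((-11761 + 11162) + 15188) + 6755)/((-23414 - 10004)*(10326 + A) + 33728) = (((-11761 + 11162) + 15188) + 6755)/((-23414 - 10004)*(10326 + 16) + 33728) = ((-599 + 15188) + 6755)/(-33418*10342 + 33728) = (14589 + 6755)/(-345608956 + 33728) = 21344/(-345575228) = 21344*(-1/345575228) = -5336/86393807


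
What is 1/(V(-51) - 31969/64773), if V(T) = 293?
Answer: 64773/18946520 ≈ 0.0034187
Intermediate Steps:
1/(V(-51) - 31969/64773) = 1/(293 - 31969/64773) = 1/(18946520/64773) = 64773/18946520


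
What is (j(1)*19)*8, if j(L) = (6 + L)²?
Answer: 7448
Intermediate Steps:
(j(1)*19)*8 = ((6 + 1)²*19)*8 = (7²*19)*8 = (49*19)*8 = 931*8 = 7448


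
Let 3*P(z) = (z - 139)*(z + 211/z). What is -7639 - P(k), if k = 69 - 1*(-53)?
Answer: -2539259/366 ≈ -6937.9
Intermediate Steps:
k = 122 (k = 69 + 53 = 122)
P(z) = (-139 + z)*(z + 211/z)/3 (P(z) = ((z - 139)*(z + 211/z))/3 = ((-139 + z)*(z + 211/z))/3 = (-139 + z)*(z + 211/z)/3)
-7639 - P(k) = -7639 - (-29329 + 122*(211 + 122**2 - 139*122))/(3*122) = -7639 - (-29329 + 122*(211 + 14884 - 16958))/(3*122) = -7639 - (-29329 + 122*(-1863))/(3*122) = -7639 - (-29329 - 227286)/(3*122) = -7639 - (-256615)/(3*122) = -7639 - 1*(-256615/366) = -7639 + 256615/366 = -2539259/366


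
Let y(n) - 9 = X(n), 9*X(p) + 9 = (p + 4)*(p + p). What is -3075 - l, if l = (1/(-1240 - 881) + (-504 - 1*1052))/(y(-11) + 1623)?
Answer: -32237411994/10486931 ≈ -3074.1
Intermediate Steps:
X(p) = -1 + 2*p*(4 + p)/9 (X(p) = -1 + ((p + 4)*(p + p))/9 = -1 + ((4 + p)*(2*p))/9 = -1 + (2*p*(4 + p))/9 = -1 + 2*p*(4 + p)/9)
y(n) = 8 + 2*n²/9 + 8*n/9 (y(n) = 9 + (-1 + 2*n²/9 + 8*n/9) = 8 + 2*n²/9 + 8*n/9)
l = -9900831/10486931 (l = (1/(-1240 - 881) + (-504 - 1*1052))/((8 + (2/9)*(-11)² + (8/9)*(-11)) + 1623) = (1/(-2121) + (-504 - 1052))/((8 + (2/9)*121 - 88/9) + 1623) = (-1/2121 - 1556)/((8 + 242/9 - 88/9) + 1623) = -3300277/(2121*(226/9 + 1623)) = -3300277/(2121*14833/9) = -3300277/2121*9/14833 = -9900831/10486931 ≈ -0.94411)
-3075 - l = -3075 - 1*(-9900831/10486931) = -3075 + 9900831/10486931 = -32237411994/10486931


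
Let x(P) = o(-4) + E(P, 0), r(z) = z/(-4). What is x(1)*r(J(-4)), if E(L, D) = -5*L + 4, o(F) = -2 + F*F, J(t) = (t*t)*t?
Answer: 208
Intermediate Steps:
J(t) = t³ (J(t) = t²*t = t³)
o(F) = -2 + F²
r(z) = -z/4 (r(z) = z*(-¼) = -z/4)
E(L, D) = 4 - 5*L
x(P) = 18 - 5*P (x(P) = (-2 + (-4)²) + (4 - 5*P) = (-2 + 16) + (4 - 5*P) = 14 + (4 - 5*P) = 18 - 5*P)
x(1)*r(J(-4)) = (18 - 5*1)*(-¼*(-4)³) = (18 - 5)*(-¼*(-64)) = 13*16 = 208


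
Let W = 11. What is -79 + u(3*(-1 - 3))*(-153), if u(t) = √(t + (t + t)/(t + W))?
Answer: -79 - 306*√3 ≈ -609.01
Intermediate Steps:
u(t) = √(t + 2*t/(11 + t)) (u(t) = √(t + (t + t)/(t + 11)) = √(t + (2*t)/(11 + t)) = √(t + 2*t/(11 + t)))
-79 + u(3*(-1 - 3))*(-153) = -79 + √((3*(-1 - 3))*(13 + 3*(-1 - 3))/(11 + 3*(-1 - 3)))*(-153) = -79 + √((3*(-4))*(13 + 3*(-4))/(11 + 3*(-4)))*(-153) = -79 + √(-12*(13 - 12)/(11 - 12))*(-153) = -79 + √(-12*1/(-1))*(-153) = -79 + √(-12*(-1)*1)*(-153) = -79 + √12*(-153) = -79 + (2*√3)*(-153) = -79 - 306*√3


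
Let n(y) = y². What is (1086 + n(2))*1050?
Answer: 1144500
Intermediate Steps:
(1086 + n(2))*1050 = (1086 + 2²)*1050 = (1086 + 4)*1050 = 1090*1050 = 1144500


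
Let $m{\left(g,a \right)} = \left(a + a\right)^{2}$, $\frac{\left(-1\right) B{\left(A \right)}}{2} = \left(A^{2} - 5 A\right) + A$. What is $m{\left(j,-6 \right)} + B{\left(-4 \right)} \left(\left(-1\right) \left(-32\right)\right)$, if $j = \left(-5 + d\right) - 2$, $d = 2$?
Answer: $-1904$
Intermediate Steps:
$B{\left(A \right)} = - 2 A^{2} + 8 A$ ($B{\left(A \right)} = - 2 \left(\left(A^{2} - 5 A\right) + A\right) = - 2 \left(A^{2} - 4 A\right) = - 2 A^{2} + 8 A$)
$j = -5$ ($j = \left(-5 + 2\right) - 2 = -3 - 2 = -5$)
$m{\left(g,a \right)} = 4 a^{2}$ ($m{\left(g,a \right)} = \left(2 a\right)^{2} = 4 a^{2}$)
$m{\left(j,-6 \right)} + B{\left(-4 \right)} \left(\left(-1\right) \left(-32\right)\right) = 4 \left(-6\right)^{2} + 2 \left(-4\right) \left(4 - -4\right) \left(\left(-1\right) \left(-32\right)\right) = 4 \cdot 36 + 2 \left(-4\right) \left(4 + 4\right) 32 = 144 + 2 \left(-4\right) 8 \cdot 32 = 144 - 2048 = -1904$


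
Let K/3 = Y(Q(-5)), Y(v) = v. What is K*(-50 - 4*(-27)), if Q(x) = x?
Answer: -870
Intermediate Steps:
K = -15 (K = 3*(-5) = -15)
K*(-50 - 4*(-27)) = -15*(-50 - 4*(-27)) = -15*(-50 + 108) = -15*58 = -870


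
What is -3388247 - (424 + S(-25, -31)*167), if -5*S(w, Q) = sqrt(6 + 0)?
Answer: -3388671 + 167*sqrt(6)/5 ≈ -3.3886e+6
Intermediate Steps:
S(w, Q) = -sqrt(6)/5 (S(w, Q) = -sqrt(6 + 0)/5 = -sqrt(6)/5)
-3388247 - (424 + S(-25, -31)*167) = -3388247 - (424 - sqrt(6)/5*167) = -3388247 - (424 - 167*sqrt(6)/5) = -3388247 + (-424 + 167*sqrt(6)/5) = -3388671 + 167*sqrt(6)/5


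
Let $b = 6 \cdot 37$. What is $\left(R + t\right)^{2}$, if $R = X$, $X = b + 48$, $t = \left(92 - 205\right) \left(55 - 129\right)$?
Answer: $74511424$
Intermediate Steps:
$t = 8362$ ($t = \left(-113\right) \left(-74\right) = 8362$)
$b = 222$
$X = 270$ ($X = 222 + 48 = 270$)
$R = 270$
$\left(R + t\right)^{2} = \left(270 + 8362\right)^{2} = 8632^{2} = 74511424$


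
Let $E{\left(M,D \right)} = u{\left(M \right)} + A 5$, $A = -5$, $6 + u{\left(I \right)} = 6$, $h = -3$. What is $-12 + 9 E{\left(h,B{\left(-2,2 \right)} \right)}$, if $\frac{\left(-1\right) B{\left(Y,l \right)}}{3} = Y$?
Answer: $-237$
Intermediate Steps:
$B{\left(Y,l \right)} = - 3 Y$
$u{\left(I \right)} = 0$ ($u{\left(I \right)} = -6 + 6 = 0$)
$E{\left(M,D \right)} = -25$ ($E{\left(M,D \right)} = 0 - 25 = -25$)
$-12 + 9 E{\left(h,B{\left(-2,2 \right)} \right)} = -12 + 9 \left(-25\right) = -12 - 225 = -237$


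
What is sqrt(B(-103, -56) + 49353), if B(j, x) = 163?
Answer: 2*sqrt(12379) ≈ 222.52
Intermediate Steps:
sqrt(B(-103, -56) + 49353) = sqrt(163 + 49353) = sqrt(49516) = 2*sqrt(12379)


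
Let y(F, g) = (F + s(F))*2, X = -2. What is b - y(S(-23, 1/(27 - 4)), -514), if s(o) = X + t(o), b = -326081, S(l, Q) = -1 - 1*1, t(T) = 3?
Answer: -326079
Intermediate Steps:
S(l, Q) = -2 (S(l, Q) = -1 - 1 = -2)
s(o) = 1 (s(o) = -2 + 3 = 1)
y(F, g) = 2 + 2*F (y(F, g) = (F + 1)*2 = (1 + F)*2 = 2 + 2*F)
b - y(S(-23, 1/(27 - 4)), -514) = -326081 - (2 + 2*(-2)) = -326081 - (2 - 4) = -326081 - 1*(-2) = -326081 + 2 = -326079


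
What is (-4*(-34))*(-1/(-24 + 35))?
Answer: -136/11 ≈ -12.364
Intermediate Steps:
(-4*(-34))*(-1/(-24 + 35)) = 136*(-1/11) = -136/11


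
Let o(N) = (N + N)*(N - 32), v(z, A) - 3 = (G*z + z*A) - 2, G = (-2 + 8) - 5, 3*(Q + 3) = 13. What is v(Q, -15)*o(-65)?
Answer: -668330/3 ≈ -2.2278e+5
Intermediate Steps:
Q = 4/3 (Q = -3 + (⅓)*13 = -3 + 13/3 = 4/3 ≈ 1.3333)
G = 1 (G = 6 - 5 = 1)
v(z, A) = 1 + z + A*z (v(z, A) = 3 + ((1*z + z*A) - 2) = 3 + ((z + A*z) - 2) = 3 + (-2 + z + A*z) = 1 + z + A*z)
o(N) = 2*N*(-32 + N) (o(N) = (2*N)*(-32 + N) = 2*N*(-32 + N))
v(Q, -15)*o(-65) = (1 + 4/3 - 15*4/3)*(2*(-65)*(-32 - 65)) = (1 + 4/3 - 20)*(2*(-65)*(-97)) = -53/3*12610 = -668330/3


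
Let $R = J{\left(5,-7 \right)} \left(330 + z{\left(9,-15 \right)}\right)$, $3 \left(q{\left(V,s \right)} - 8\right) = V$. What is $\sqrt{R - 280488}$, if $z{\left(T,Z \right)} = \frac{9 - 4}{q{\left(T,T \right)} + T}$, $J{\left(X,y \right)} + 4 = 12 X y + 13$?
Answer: $\frac{3 i \sqrt{184987}}{2} \approx 645.15 i$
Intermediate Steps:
$q{\left(V,s \right)} = 8 + \frac{V}{3}$
$J{\left(X,y \right)} = 9 + 12 X y$ ($J{\left(X,y \right)} = -4 + \left(12 X y + 13\right) = -4 + \left(13 + 12 X y\right) = 9 + 12 X y$)
$z{\left(T,Z \right)} = \frac{5}{8 + \frac{4 T}{3}}$ ($z{\left(T,Z \right)} = \frac{9 - 4}{\left(8 + \frac{T}{3}\right) + T} = \frac{5}{8 + \frac{4 T}{3}}$)
$R = - \frac{542931}{4}$ ($R = \left(9 + 12 \cdot 5 \left(-7\right)\right) \left(330 + \frac{15}{4 \left(6 + 9\right)}\right) = \left(9 - 420\right) \left(330 + \frac{15}{4 \cdot 15}\right) = - 411 \left(330 + \frac{15}{4} \cdot \frac{1}{15}\right) = - 411 \left(330 + \frac{1}{4}\right) = \left(-411\right) \frac{1321}{4} = - \frac{542931}{4} \approx -1.3573 \cdot 10^{5}$)
$\sqrt{R - 280488} = \sqrt{- \frac{542931}{4} - 280488} = \sqrt{- \frac{1664883}{4}} = \frac{3 i \sqrt{184987}}{2}$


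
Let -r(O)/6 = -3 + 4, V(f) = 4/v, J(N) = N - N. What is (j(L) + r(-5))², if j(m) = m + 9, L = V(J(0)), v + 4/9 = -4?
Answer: 441/100 ≈ 4.4100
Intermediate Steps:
J(N) = 0
v = -40/9 (v = -4/9 - 4 = -40/9 ≈ -4.4444)
V(f) = -9/10 (V(f) = 4/(-40/9) = 4*(-9/40) = -9/10)
r(O) = -6 (r(O) = -6*(-3 + 4) = -6*1 = -6)
L = -9/10 ≈ -0.90000
j(m) = 9 + m
(j(L) + r(-5))² = ((9 - 9/10) - 6)² = (81/10 - 6)² = (21/10)² = 441/100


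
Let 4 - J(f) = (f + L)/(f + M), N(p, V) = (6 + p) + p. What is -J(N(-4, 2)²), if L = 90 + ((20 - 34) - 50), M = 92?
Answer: -59/16 ≈ -3.6875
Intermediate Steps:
L = 26 (L = 90 + (-14 - 50) = 90 - 64 = 26)
N(p, V) = 6 + 2*p
J(f) = 4 - (26 + f)/(92 + f) (J(f) = 4 - (f + 26)/(f + 92) = 4 - (26 + f)/(92 + f))
-J(N(-4, 2)²) = -3*(114 + (6 + 2*(-4))²)/(92 + (6 + 2*(-4))²) = -3*(114 + (6 - 8)²)/(92 + (6 - 8)²) = -3*(114 + (-2)²)/(92 + (-2)²) = -3*(114 + 4)/(92 + 4) = -3*118/96 = -1*59/16 = -59/16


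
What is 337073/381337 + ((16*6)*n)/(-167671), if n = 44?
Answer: 4991509045/5812650557 ≈ 0.85873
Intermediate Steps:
337073/381337 + ((16*6)*n)/(-167671) = 337073/381337 + ((16*6)*44)/(-167671) = 337073*(1/381337) + (96*44)*(-1/167671) = 30643/34667 + 4224*(-1/167671) = 30643/34667 - 4224/167671 = 4991509045/5812650557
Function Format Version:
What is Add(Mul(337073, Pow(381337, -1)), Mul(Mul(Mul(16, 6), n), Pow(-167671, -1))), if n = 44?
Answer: Rational(4991509045, 5812650557) ≈ 0.85873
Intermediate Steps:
Add(Mul(337073, Pow(381337, -1)), Mul(Mul(Mul(16, 6), n), Pow(-167671, -1))) = Add(Mul(337073, Pow(381337, -1)), Mul(Mul(Mul(16, 6), 44), Pow(-167671, -1))) = Add(Mul(337073, Rational(1, 381337)), Mul(Mul(96, 44), Rational(-1, 167671))) = Add(Rational(30643, 34667), Mul(4224, Rational(-1, 167671))) = Add(Rational(30643, 34667), Rational(-4224, 167671)) = Rational(4991509045, 5812650557)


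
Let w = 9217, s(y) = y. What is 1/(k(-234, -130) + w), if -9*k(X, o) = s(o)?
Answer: 9/83083 ≈ 0.00010833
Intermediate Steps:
k(X, o) = -o/9
1/(k(-234, -130) + w) = 1/(-⅑*(-130) + 9217) = 1/(130/9 + 9217) = 1/(83083/9) = 9/83083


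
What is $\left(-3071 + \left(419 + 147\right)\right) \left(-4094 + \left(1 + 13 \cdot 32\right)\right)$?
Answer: $9210885$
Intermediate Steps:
$\left(-3071 + \left(419 + 147\right)\right) \left(-4094 + \left(1 + 13 \cdot 32\right)\right) = \left(-3071 + 566\right) \left(-4094 + \left(1 + 416\right)\right) = - 2505 \left(-4094 + 417\right) = \left(-2505\right) \left(-3677\right) = 9210885$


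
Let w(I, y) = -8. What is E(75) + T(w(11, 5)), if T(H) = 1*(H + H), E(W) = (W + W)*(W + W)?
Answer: 22484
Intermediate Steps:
E(W) = 4*W**2 (E(W) = (2*W)*(2*W) = 4*W**2)
T(H) = 2*H (T(H) = 1*(2*H) = 2*H)
E(75) + T(w(11, 5)) = 4*75**2 + 2*(-8) = 4*5625 - 16 = 22500 - 16 = 22484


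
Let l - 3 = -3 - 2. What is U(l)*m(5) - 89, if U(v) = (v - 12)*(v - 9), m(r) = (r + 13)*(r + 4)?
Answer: 24859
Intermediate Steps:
l = -2 (l = 3 + (-3 - 2) = 3 - 5 = -2)
m(r) = (4 + r)*(13 + r) (m(r) = (13 + r)*(4 + r) = (4 + r)*(13 + r))
U(v) = (-12 + v)*(-9 + v)
U(l)*m(5) - 89 = (108 + (-2)**2 - 21*(-2))*(52 + 5**2 + 17*5) - 89 = (108 + 4 + 42)*(52 + 25 + 85) - 89 = 154*162 - 89 = 24948 - 89 = 24859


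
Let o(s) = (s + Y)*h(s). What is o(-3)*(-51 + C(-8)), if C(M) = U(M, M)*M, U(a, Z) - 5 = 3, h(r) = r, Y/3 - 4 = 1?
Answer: 4140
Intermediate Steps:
Y = 15 (Y = 12 + 3*1 = 12 + 3 = 15)
U(a, Z) = 8 (U(a, Z) = 5 + 3 = 8)
o(s) = s*(15 + s) (o(s) = (s + 15)*s = (15 + s)*s = s*(15 + s))
C(M) = 8*M
o(-3)*(-51 + C(-8)) = (-3*(15 - 3))*(-51 + 8*(-8)) = (-3*12)*(-51 - 64) = -36*(-115) = 4140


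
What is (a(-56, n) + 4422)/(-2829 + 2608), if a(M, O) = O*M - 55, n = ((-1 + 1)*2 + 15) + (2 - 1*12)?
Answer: -4087/221 ≈ -18.493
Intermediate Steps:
n = 5 (n = (0*2 + 15) + (2 - 12) = (0 + 15) - 10 = 15 - 10 = 5)
a(M, O) = -55 + M*O (a(M, O) = M*O - 55 = -55 + M*O)
(a(-56, n) + 4422)/(-2829 + 2608) = ((-55 - 56*5) + 4422)/(-2829 + 2608) = ((-55 - 280) + 4422)/(-221) = (-335 + 4422)*(-1/221) = 4087*(-1/221) = -4087/221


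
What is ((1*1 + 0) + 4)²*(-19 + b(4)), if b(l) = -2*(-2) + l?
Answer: -275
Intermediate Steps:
b(l) = 4 + l
((1*1 + 0) + 4)²*(-19 + b(4)) = ((1*1 + 0) + 4)²*(-19 + (4 + 4)) = ((1 + 0) + 4)²*(-19 + 8) = (1 + 4)²*(-11) = 5²*(-11) = 25*(-11) = -275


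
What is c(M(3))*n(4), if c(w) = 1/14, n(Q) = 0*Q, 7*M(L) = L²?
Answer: 0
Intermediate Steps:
M(L) = L²/7
n(Q) = 0
c(w) = 1/14
c(M(3))*n(4) = (1/14)*0 = 0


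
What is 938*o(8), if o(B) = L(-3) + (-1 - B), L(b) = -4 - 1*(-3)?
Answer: -9380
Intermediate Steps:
L(b) = -1 (L(b) = -4 + 3 = -1)
o(B) = -2 - B (o(B) = -1 + (-1 - B) = -2 - B)
938*o(8) = 938*(-2 - 1*8) = 938*(-2 - 8) = 938*(-10) = -9380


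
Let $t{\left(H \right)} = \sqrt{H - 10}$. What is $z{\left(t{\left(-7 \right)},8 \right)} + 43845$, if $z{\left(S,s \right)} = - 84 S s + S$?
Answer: $43845 - 671 i \sqrt{17} \approx 43845.0 - 2766.6 i$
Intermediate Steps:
$t{\left(H \right)} = \sqrt{-10 + H}$
$z{\left(S,s \right)} = S - 84 S s$ ($z{\left(S,s \right)} = - 84 S s + S = S - 84 S s$)
$z{\left(t{\left(-7 \right)},8 \right)} + 43845 = \sqrt{-10 - 7} \left(1 - 672\right) + 43845 = \sqrt{-17} \left(1 - 672\right) + 43845 = i \sqrt{17} \left(-671\right) + 43845 = - 671 i \sqrt{17} + 43845 = 43845 - 671 i \sqrt{17}$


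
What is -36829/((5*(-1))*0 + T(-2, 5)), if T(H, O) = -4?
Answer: 36829/4 ≈ 9207.3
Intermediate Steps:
-36829/((5*(-1))*0 + T(-2, 5)) = -36829/((5*(-1))*0 - 4) = -36829/(-5*0 - 4) = -36829/(0 - 4) = -36829/(-4) = -1/4*(-36829) = 36829/4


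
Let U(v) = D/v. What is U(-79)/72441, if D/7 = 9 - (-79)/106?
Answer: -7231/606620934 ≈ -1.1920e-5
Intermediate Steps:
D = 7231/106 (D = 7*(9 - (-79)/106) = 7*(9 - 1*(-79/106)) = 7*(9 + 79/106) = 7*(1033/106) = 7231/106 ≈ 68.217)
U(v) = 7231/(106*v)
U(-79)/72441 = ((7231/106)/(-79))/72441 = ((7231/106)*(-1/79))*(1/72441) = -7231/8374*1/72441 = -7231/606620934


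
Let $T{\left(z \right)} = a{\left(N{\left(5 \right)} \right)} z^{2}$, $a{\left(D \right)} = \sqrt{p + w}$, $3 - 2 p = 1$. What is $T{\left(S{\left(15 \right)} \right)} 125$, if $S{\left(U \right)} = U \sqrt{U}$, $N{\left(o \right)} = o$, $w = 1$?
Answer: $421875 \sqrt{2} \approx 5.9662 \cdot 10^{5}$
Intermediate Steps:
$p = 1$ ($p = \frac{3}{2} - \frac{1}{2} = 1$)
$a{\left(D \right)} = \sqrt{2}$ ($a{\left(D \right)} = \sqrt{1 + 1} = \sqrt{2}$)
$S{\left(U \right)} = U^{\frac{3}{2}}$
$T{\left(z \right)} = \sqrt{2} z^{2}$
$T{\left(S{\left(15 \right)} \right)} 125 = \sqrt{2} \left(15^{\frac{3}{2}}\right)^{2} \cdot 125 = \sqrt{2} \left(15 \sqrt{15}\right)^{2} \cdot 125 = \sqrt{2} \cdot 3375 \cdot 125 = 3375 \sqrt{2} \cdot 125 = 421875 \sqrt{2}$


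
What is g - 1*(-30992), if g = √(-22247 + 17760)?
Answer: 30992 + I*√4487 ≈ 30992.0 + 66.985*I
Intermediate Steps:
g = I*√4487 (g = √(-4487) = I*√4487 ≈ 66.985*I)
g - 1*(-30992) = I*√4487 - 1*(-30992) = I*√4487 + 30992 = 30992 + I*√4487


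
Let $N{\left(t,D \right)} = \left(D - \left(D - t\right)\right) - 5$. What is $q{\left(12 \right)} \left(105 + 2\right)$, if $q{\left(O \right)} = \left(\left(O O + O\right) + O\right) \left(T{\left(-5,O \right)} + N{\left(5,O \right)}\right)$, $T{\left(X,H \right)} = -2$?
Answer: $-35952$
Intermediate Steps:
$N{\left(t,D \right)} = -5 + t$ ($N{\left(t,D \right)} = t - 5 = -5 + t$)
$q{\left(O \right)} = - 4 O - 2 O^{2}$ ($q{\left(O \right)} = \left(\left(O O + O\right) + O\right) \left(-2 + \left(-5 + 5\right)\right) = \left(\left(O^{2} + O\right) + O\right) \left(-2 + 0\right) = \left(\left(O + O^{2}\right) + O\right) \left(-2\right) = \left(O^{2} + 2 O\right) \left(-2\right) = - 4 O - 2 O^{2}$)
$q{\left(12 \right)} \left(105 + 2\right) = 2 \cdot 12 \left(-2 - 12\right) \left(105 + 2\right) = 2 \cdot 12 \left(-2 - 12\right) 107 = 2 \cdot 12 \left(-14\right) 107 = \left(-336\right) 107 = -35952$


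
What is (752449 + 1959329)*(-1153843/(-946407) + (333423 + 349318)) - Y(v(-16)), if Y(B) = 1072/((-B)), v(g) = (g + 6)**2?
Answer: 14601840167574000192/7886725 ≈ 1.8514e+12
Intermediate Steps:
v(g) = (6 + g)**2
Y(B) = -1072/B (Y(B) = 1072*(-1/B) = -1072/B)
(752449 + 1959329)*(-1153843/(-946407) + (333423 + 349318)) - Y(v(-16)) = (752449 + 1959329)*(-1153843/(-946407) + (333423 + 349318)) - (-1072)/((6 - 16)**2) = 2711778*(-1153843*(-1/946407) + 682741) - (-1072)/((-10)**2) = 2711778*(1153843/946407 + 682741) - (-1072)/100 = 2711778*(646152015430/946407) - (-1072)/100 = 584073606699578180/315469 - 1*(-268/25) = 584073606699578180/315469 + 268/25 = 14601840167574000192/7886725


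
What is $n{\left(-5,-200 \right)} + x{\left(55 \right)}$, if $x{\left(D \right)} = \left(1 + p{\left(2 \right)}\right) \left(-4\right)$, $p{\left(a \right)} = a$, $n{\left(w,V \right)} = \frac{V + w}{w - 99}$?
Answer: $- \frac{1043}{104} \approx -10.029$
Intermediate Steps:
$n{\left(w,V \right)} = \frac{V + w}{-99 + w}$
$x{\left(D \right)} = -12$ ($x{\left(D \right)} = \left(1 + 2\right) \left(-4\right) = 3 \left(-4\right) = -12$)
$n{\left(-5,-200 \right)} + x{\left(55 \right)} = \frac{-200 - 5}{-99 - 5} - 12 = \frac{1}{-104} \left(-205\right) - 12 = \left(- \frac{1}{104}\right) \left(-205\right) - 12 = \frac{205}{104} - 12 = - \frac{1043}{104}$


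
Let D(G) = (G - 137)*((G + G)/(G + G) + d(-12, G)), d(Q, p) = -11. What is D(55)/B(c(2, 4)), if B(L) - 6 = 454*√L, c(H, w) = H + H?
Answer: 410/457 ≈ 0.89716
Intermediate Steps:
c(H, w) = 2*H
B(L) = 6 + 454*√L
D(G) = 1370 - 10*G (D(G) = (G - 137)*((G + G)/(G + G) - 11) = (-137 + G)*((2*G)/((2*G)) - 11) = (-137 + G)*((2*G)*(1/(2*G)) - 11) = (-137 + G)*(1 - 11) = (-137 + G)*(-10) = 1370 - 10*G)
D(55)/B(c(2, 4)) = (1370 - 10*55)/(6 + 454*√(2*2)) = (1370 - 550)/(6 + 454*√4) = 820/(6 + 454*2) = 820/(6 + 908) = 820/914 = 820*(1/914) = 410/457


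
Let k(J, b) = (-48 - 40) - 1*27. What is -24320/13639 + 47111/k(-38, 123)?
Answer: -28058423/68195 ≈ -411.44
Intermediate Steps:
k(J, b) = -115 (k(J, b) = -88 - 27 = -115)
-24320/13639 + 47111/k(-38, 123) = -24320/13639 + 47111/(-115) = -24320*1/13639 + 47111*(-1/115) = -24320/13639 - 47111/115 = -28058423/68195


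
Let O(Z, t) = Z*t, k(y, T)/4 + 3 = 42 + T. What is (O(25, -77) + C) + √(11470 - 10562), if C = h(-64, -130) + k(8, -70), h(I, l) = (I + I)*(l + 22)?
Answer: 11775 + 2*√227 ≈ 11805.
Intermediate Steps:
k(y, T) = 156 + 4*T (k(y, T) = -12 + 4*(42 + T) = -12 + (168 + 4*T) = 156 + 4*T)
h(I, l) = 2*I*(22 + l) (h(I, l) = (2*I)*(22 + l) = 2*I*(22 + l))
C = 13700 (C = 2*(-64)*(22 - 130) + (156 + 4*(-70)) = 2*(-64)*(-108) + (156 - 280) = 13824 - 124 = 13700)
(O(25, -77) + C) + √(11470 - 10562) = (25*(-77) + 13700) + √(11470 - 10562) = (-1925 + 13700) + √908 = 11775 + 2*√227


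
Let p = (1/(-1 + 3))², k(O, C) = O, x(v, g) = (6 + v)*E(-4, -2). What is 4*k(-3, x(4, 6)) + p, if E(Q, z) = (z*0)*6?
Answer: -47/4 ≈ -11.750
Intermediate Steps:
E(Q, z) = 0 (E(Q, z) = 0*6 = 0)
x(v, g) = 0 (x(v, g) = (6 + v)*0 = 0)
p = ¼ (p = (1/2)² = (½)² = ¼ ≈ 0.25000)
4*k(-3, x(4, 6)) + p = 4*(-3) + ¼ = -12 + ¼ = -47/4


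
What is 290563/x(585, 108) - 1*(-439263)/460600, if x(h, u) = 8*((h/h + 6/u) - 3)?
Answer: -8603131167/460600 ≈ -18678.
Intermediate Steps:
x(h, u) = -16 + 48/u (x(h, u) = 8*((1 + 6/u) - 3) = 8*(-2 + 6/u) = -16 + 48/u)
290563/x(585, 108) - 1*(-439263)/460600 = 290563/(-16 + 48/108) - 1*(-439263)/460600 = 290563/(-16 + 48*(1/108)) + 439263*(1/460600) = 290563/(-16 + 4/9) + 439263/460600 = 290563/(-140/9) + 439263/460600 = 290563*(-9/140) + 439263/460600 = -373581/20 + 439263/460600 = -8603131167/460600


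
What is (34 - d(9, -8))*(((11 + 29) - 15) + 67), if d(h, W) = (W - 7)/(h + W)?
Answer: 4508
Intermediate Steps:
d(h, W) = (-7 + W)/(W + h)
(34 - d(9, -8))*(((11 + 29) - 15) + 67) = (34 - (-7 - 8)/(-8 + 9))*(((11 + 29) - 15) + 67) = (34 - (-15)/1)*((40 - 15) + 67) = (34 - (-15))*(25 + 67) = (34 - 1*(-15))*92 = (34 + 15)*92 = 49*92 = 4508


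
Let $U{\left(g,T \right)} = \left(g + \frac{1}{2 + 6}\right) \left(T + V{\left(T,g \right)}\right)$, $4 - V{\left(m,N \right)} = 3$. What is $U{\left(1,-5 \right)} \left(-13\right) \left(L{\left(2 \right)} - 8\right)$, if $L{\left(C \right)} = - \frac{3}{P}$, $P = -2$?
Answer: $- \frac{1521}{4} \approx -380.25$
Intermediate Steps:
$V{\left(m,N \right)} = 1$ ($V{\left(m,N \right)} = 4 - 3 = 1$)
$L{\left(C \right)} = \frac{3}{2}$ ($L{\left(C \right)} = - \frac{3}{-2} = \left(-3\right) \left(- \frac{1}{2}\right) = \frac{3}{2}$)
$U{\left(g,T \right)} = \left(1 + T\right) \left(\frac{1}{8} + g\right)$ ($U{\left(g,T \right)} = \left(g + \frac{1}{2 + 6}\right) \left(T + 1\right) = \left(g + \frac{1}{8}\right) \left(1 + T\right) = \left(\frac{1}{8} + g\right) \left(1 + T\right) = \left(1 + T\right) \left(\frac{1}{8} + g\right)$)
$U{\left(1,-5 \right)} \left(-13\right) \left(L{\left(2 \right)} - 8\right) = \left(\frac{1}{8} + 1 + \frac{1}{8} \left(-5\right) - 5\right) \left(-13\right) \left(\frac{3}{2} - 8\right) = \left(\frac{1}{8} + 1 - \frac{5}{8} - 5\right) \left(-13\right) \left(- \frac{13}{2}\right) = \left(- \frac{9}{2}\right) \left(-13\right) \left(- \frac{13}{2}\right) = \frac{117}{2} \left(- \frac{13}{2}\right) = - \frac{1521}{4}$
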